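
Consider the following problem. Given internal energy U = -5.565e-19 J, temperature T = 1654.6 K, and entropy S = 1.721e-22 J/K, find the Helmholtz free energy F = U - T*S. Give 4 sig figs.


Step 1: T*S = 1654.6 * 1.721e-22 = 2.848e-19 J
Step 2: F = U - T*S = -5.565e-19 - 2.848e-19
Step 3: F = -8.413e-19 J

-8.413e-19


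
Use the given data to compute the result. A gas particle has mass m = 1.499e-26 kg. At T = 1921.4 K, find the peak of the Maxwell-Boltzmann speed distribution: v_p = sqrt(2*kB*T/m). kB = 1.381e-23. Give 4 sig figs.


Step 1: Numerator = 2*kB*T = 2*1.381e-23*1921.4 = 5.307e-20
Step 2: Ratio = 5.307e-20 / 1.499e-26 = 3.54e+06
Step 3: v_p = sqrt(3.54e+06) = 1882 m/s

1882


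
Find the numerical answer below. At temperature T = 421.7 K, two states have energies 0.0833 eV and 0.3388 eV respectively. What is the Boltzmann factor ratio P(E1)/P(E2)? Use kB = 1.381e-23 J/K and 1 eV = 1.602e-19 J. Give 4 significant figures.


Step 1: Compute energy difference dE = E1 - E2 = 0.0833 - 0.3388 = -0.2555 eV
Step 2: Convert to Joules: dE_J = -0.2555 * 1.602e-19 = -4.093e-20 J
Step 3: Compute exponent = -dE_J / (kB * T) = -(-4.093e-20) / (1.381e-23 * 421.7) = 7.028
Step 4: P(E1)/P(E2) = exp(7.028) = 1128

1128


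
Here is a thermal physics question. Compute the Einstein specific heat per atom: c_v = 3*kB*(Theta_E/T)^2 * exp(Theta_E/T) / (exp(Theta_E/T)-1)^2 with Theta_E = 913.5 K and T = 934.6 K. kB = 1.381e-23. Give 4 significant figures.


Step 1: x = Theta_E/T = 913.5/934.6 = 0.9774
Step 2: x^2 = 0.9554
Step 3: exp(x) = 2.658
Step 4: c_v = 3*1.381e-23*0.9554*2.658/(2.658-1)^2 = 3.828e-23

3.828e-23


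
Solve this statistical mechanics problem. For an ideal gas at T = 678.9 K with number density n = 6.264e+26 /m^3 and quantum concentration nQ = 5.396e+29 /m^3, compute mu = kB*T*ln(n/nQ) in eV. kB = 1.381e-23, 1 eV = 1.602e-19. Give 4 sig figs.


Step 1: n/nQ = 6.264e+26/5.396e+29 = 0.001161
Step 2: ln(n/nQ) = -6.759
Step 3: mu = kB*T*ln(n/nQ) = 9.376e-21*-6.759 = -6.337e-20 J
Step 4: Convert to eV: -6.337e-20/1.602e-19 = -0.3955 eV

-0.3955


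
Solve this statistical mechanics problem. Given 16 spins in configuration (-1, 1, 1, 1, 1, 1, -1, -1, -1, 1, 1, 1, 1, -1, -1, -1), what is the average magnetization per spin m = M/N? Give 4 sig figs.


Step 1: Count up spins (+1): 9, down spins (-1): 7
Step 2: Total magnetization M = 9 - 7 = 2
Step 3: m = M/N = 2/16 = 0.125

0.125


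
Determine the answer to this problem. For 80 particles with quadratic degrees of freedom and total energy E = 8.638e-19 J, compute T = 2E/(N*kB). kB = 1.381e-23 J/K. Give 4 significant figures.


Step 1: Numerator = 2*E = 2*8.638e-19 = 1.728e-18 J
Step 2: Denominator = N*kB = 80*1.381e-23 = 1.105e-21
Step 3: T = 1.728e-18 / 1.105e-21 = 1564 K

1564


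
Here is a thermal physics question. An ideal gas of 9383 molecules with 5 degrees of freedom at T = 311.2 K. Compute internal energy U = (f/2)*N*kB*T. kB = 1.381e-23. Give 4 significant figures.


Step 1: f/2 = 5/2 = 2.5
Step 2: N*kB*T = 9383*1.381e-23*311.2 = 4.033e-17
Step 3: U = 2.5 * 4.033e-17 = 1.008e-16 J

1.008e-16


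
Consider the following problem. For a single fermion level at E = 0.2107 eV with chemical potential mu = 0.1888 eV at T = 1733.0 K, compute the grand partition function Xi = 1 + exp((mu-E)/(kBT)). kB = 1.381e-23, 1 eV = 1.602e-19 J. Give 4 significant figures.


Step 1: (mu - E) = 0.1888 - 0.2107 = -0.0219 eV
Step 2: x = (mu-E)*eV/(kB*T) = -0.0219*1.602e-19/(1.381e-23*1733.0) = -0.1466
Step 3: exp(x) = 0.8636
Step 4: Xi = 1 + 0.8636 = 1.864

1.864


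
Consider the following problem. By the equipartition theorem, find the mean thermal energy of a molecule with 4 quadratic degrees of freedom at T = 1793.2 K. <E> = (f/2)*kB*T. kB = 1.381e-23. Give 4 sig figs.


Step 1: f/2 = 4/2 = 2
Step 2: kB*T = 1.381e-23 * 1793.2 = 2.476e-20
Step 3: <E> = 2 * 2.476e-20 = 4.953e-20 J

4.953e-20


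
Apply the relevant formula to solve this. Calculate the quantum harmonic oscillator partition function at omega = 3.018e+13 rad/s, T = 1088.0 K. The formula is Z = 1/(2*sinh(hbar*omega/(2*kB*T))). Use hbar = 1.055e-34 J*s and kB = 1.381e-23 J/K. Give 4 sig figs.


Step 1: Compute x = hbar*omega/(kB*T) = 1.055e-34*3.018e+13/(1.381e-23*1088.0) = 0.2119
Step 2: x/2 = 0.106
Step 3: sinh(x/2) = 0.1062
Step 4: Z = 1/(2*0.1062) = 4.71

4.71


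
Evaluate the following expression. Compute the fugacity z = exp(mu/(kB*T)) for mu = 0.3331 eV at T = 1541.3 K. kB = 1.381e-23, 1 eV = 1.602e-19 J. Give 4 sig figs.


Step 1: Convert mu to Joules: 0.3331*1.602e-19 = 5.336e-20 J
Step 2: kB*T = 1.381e-23*1541.3 = 2.129e-20 J
Step 3: mu/(kB*T) = 2.507
Step 4: z = exp(2.507) = 12.27

12.27


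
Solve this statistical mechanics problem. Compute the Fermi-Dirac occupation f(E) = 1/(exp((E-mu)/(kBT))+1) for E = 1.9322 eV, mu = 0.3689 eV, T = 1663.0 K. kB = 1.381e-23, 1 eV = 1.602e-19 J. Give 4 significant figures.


Step 1: (E - mu) = 1.9322 - 0.3689 = 1.563 eV
Step 2: Convert: (E-mu)*eV = 2.504e-19 J
Step 3: x = (E-mu)*eV/(kB*T) = 10.9
Step 4: f = 1/(exp(10.9)+1) = 1.837e-05

1.837e-05


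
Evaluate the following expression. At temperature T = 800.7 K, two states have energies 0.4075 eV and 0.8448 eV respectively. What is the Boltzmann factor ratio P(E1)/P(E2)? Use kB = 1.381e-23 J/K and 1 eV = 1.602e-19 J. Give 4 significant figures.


Step 1: Compute energy difference dE = E1 - E2 = 0.4075 - 0.8448 = -0.4373 eV
Step 2: Convert to Joules: dE_J = -0.4373 * 1.602e-19 = -7.006e-20 J
Step 3: Compute exponent = -dE_J / (kB * T) = -(-7.006e-20) / (1.381e-23 * 800.7) = 6.335
Step 4: P(E1)/P(E2) = exp(6.335) = 564.2

564.2


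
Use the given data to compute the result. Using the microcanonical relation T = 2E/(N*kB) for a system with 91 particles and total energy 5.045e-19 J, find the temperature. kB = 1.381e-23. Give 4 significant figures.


Step 1: Numerator = 2*E = 2*5.045e-19 = 1.009e-18 J
Step 2: Denominator = N*kB = 91*1.381e-23 = 1.257e-21
Step 3: T = 1.009e-18 / 1.257e-21 = 802.9 K

802.9


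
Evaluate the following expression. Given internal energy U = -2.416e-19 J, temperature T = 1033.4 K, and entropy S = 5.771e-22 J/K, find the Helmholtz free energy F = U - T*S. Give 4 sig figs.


Step 1: T*S = 1033.4 * 5.771e-22 = 5.964e-19 J
Step 2: F = U - T*S = -2.416e-19 - 5.964e-19
Step 3: F = -8.38e-19 J

-8.38e-19


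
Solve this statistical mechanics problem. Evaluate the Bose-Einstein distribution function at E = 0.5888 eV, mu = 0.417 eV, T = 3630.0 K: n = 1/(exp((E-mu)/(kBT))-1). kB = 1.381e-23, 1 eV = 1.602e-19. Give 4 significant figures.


Step 1: (E - mu) = 0.1718 eV
Step 2: x = (E-mu)*eV/(kB*T) = 0.1718*1.602e-19/(1.381e-23*3630.0) = 0.549
Step 3: exp(x) = 1.732
Step 4: n = 1/(exp(x)-1) = 1.367

1.367


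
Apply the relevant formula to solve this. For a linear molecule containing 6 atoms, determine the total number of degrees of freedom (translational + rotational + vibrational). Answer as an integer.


Step 1: Translational DOF = 3
Step 2: Rotational DOF (linear) = 2
Step 3: Vibrational DOF = 3*6 - 5 = 13
Step 4: Total = 3 + 2 + 13 = 18

18


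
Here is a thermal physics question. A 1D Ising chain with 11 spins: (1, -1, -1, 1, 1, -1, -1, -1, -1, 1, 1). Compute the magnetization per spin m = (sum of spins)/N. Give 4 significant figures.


Step 1: Count up spins (+1): 5, down spins (-1): 6
Step 2: Total magnetization M = 5 - 6 = -1
Step 3: m = M/N = -1/11 = -0.09091

-0.09091


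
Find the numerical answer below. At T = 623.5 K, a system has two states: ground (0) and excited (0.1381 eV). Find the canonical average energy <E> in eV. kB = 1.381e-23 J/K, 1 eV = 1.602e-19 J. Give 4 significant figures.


Step 1: beta*E = 0.1381*1.602e-19/(1.381e-23*623.5) = 2.569
Step 2: exp(-beta*E) = 0.07658
Step 3: <E> = 0.1381*0.07658/(1+0.07658) = 0.009824 eV

0.009824


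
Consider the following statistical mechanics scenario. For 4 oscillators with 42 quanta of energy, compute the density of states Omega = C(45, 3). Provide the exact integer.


Step 1: Use binomial coefficient C(45, 3)
Step 2: Numerator = 45! / 42!
Step 3: Denominator = 3!
Step 4: Omega = 14190

14190


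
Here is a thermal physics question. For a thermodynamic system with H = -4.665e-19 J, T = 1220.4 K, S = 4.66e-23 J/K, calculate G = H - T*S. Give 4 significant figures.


Step 1: T*S = 1220.4 * 4.66e-23 = 5.687e-20 J
Step 2: G = H - T*S = -4.665e-19 - 5.687e-20
Step 3: G = -5.234e-19 J

-5.234e-19


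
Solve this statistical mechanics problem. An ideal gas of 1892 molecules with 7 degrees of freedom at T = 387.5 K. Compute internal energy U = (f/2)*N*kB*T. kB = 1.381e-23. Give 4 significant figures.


Step 1: f/2 = 7/2 = 3.5
Step 2: N*kB*T = 1892*1.381e-23*387.5 = 1.012e-17
Step 3: U = 3.5 * 1.012e-17 = 3.544e-17 J

3.544e-17


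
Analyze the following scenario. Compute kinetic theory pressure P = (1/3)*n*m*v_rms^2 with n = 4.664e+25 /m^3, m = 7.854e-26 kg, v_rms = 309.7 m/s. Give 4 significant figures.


Step 1: v_rms^2 = 309.7^2 = 9.591e+04
Step 2: n*m = 4.664e+25*7.854e-26 = 3.663
Step 3: P = (1/3)*3.663*9.591e+04 = 1.171e+05 Pa

1.171e+05


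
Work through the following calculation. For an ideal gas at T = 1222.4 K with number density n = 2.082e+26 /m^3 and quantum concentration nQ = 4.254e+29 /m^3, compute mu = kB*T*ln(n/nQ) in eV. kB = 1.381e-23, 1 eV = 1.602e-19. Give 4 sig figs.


Step 1: n/nQ = 2.082e+26/4.254e+29 = 0.0004894
Step 2: ln(n/nQ) = -7.622
Step 3: mu = kB*T*ln(n/nQ) = 1.688e-20*-7.622 = -1.287e-19 J
Step 4: Convert to eV: -1.287e-19/1.602e-19 = -0.8032 eV

-0.8032


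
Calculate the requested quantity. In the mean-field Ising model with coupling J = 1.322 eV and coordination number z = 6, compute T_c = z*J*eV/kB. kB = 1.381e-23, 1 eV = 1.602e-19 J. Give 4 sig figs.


Step 1: z*J = 6*1.322 = 7.932 eV
Step 2: Convert to Joules: 7.932*1.602e-19 = 1.271e-18 J
Step 3: T_c = 1.271e-18 / 1.381e-23 = 9.201e+04 K

9.201e+04


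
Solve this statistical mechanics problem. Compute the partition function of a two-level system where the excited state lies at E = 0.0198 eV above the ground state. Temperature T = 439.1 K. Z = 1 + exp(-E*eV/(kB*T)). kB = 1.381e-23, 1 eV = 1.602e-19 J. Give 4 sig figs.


Step 1: Compute beta*E = E*eV/(kB*T) = 0.0198*1.602e-19/(1.381e-23*439.1) = 0.5231
Step 2: exp(-beta*E) = exp(-0.5231) = 0.5927
Step 3: Z = 1 + 0.5927 = 1.593

1.593


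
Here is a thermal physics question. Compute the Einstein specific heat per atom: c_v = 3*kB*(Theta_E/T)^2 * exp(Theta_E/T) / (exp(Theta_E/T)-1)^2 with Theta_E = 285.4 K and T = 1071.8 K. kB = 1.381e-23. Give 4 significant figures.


Step 1: x = Theta_E/T = 285.4/1071.8 = 0.2663
Step 2: x^2 = 0.07091
Step 3: exp(x) = 1.305
Step 4: c_v = 3*1.381e-23*0.07091*1.305/(1.305-1)^2 = 4.119e-23

4.119e-23


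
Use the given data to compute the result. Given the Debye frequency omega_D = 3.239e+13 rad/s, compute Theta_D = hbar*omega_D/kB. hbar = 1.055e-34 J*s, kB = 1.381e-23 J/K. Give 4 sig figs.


Step 1: hbar*omega_D = 1.055e-34 * 3.239e+13 = 3.417e-21 J
Step 2: Theta_D = 3.417e-21 / 1.381e-23
Step 3: Theta_D = 247.4 K

247.4


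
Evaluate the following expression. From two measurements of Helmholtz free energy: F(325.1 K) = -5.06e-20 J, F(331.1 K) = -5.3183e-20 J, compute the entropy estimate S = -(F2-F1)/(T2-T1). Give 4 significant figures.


Step 1: dF = F2 - F1 = -5.3183e-20 - (-5.06e-20) = -2.583e-21 J
Step 2: dT = T2 - T1 = 331.1 - 325.1 = 6 K
Step 3: S = -dF/dT = -(-2.583e-21)/6 = 4.305e-22 J/K

4.305e-22


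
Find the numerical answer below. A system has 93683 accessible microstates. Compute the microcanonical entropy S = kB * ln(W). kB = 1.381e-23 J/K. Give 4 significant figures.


Step 1: ln(W) = ln(93683) = 11.45
Step 2: S = kB * ln(W) = 1.381e-23 * 11.45
Step 3: S = 1.581e-22 J/K

1.581e-22


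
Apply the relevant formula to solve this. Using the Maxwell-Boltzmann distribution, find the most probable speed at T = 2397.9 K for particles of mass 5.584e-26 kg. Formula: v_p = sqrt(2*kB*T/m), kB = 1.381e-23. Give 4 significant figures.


Step 1: Numerator = 2*kB*T = 2*1.381e-23*2397.9 = 6.623e-20
Step 2: Ratio = 6.623e-20 / 5.584e-26 = 1.186e+06
Step 3: v_p = sqrt(1.186e+06) = 1089 m/s

1089


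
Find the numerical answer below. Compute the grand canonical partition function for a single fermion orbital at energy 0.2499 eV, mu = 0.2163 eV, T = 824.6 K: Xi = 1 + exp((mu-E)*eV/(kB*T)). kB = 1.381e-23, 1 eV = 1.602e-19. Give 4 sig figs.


Step 1: (mu - E) = 0.2163 - 0.2499 = -0.0336 eV
Step 2: x = (mu-E)*eV/(kB*T) = -0.0336*1.602e-19/(1.381e-23*824.6) = -0.4727
Step 3: exp(x) = 0.6233
Step 4: Xi = 1 + 0.6233 = 1.623

1.623


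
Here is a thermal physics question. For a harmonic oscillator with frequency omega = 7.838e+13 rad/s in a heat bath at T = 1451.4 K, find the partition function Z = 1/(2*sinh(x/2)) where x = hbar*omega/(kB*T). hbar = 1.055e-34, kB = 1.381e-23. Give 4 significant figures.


Step 1: Compute x = hbar*omega/(kB*T) = 1.055e-34*7.838e+13/(1.381e-23*1451.4) = 0.4126
Step 2: x/2 = 0.2063
Step 3: sinh(x/2) = 0.2077
Step 4: Z = 1/(2*0.2077) = 2.407

2.407


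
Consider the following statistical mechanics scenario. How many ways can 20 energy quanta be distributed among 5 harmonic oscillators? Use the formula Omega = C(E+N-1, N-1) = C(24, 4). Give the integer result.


Step 1: Use binomial coefficient C(24, 4)
Step 2: Numerator = 24! / 20!
Step 3: Denominator = 4!
Step 4: Omega = 10626

10626


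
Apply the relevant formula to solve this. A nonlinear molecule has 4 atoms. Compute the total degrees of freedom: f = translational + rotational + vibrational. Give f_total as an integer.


Step 1: Translational DOF = 3
Step 2: Rotational DOF (nonlinear) = 3
Step 3: Vibrational DOF = 3*4 - 6 = 6
Step 4: Total = 3 + 3 + 6 = 12

12


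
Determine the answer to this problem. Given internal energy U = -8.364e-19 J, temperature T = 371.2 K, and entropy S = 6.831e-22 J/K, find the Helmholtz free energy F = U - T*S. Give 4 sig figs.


Step 1: T*S = 371.2 * 6.831e-22 = 2.536e-19 J
Step 2: F = U - T*S = -8.364e-19 - 2.536e-19
Step 3: F = -1.09e-18 J

-1.09e-18


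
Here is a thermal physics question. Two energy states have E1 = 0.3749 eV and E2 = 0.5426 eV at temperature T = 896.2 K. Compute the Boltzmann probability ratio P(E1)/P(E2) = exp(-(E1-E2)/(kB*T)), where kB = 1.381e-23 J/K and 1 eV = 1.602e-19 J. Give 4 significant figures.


Step 1: Compute energy difference dE = E1 - E2 = 0.3749 - 0.5426 = -0.1677 eV
Step 2: Convert to Joules: dE_J = -0.1677 * 1.602e-19 = -2.687e-20 J
Step 3: Compute exponent = -dE_J / (kB * T) = -(-2.687e-20) / (1.381e-23 * 896.2) = 2.171
Step 4: P(E1)/P(E2) = exp(2.171) = 8.764

8.764


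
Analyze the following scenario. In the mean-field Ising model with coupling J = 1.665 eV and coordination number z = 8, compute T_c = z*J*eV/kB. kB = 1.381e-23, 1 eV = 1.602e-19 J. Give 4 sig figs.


Step 1: z*J = 8*1.665 = 13.32 eV
Step 2: Convert to Joules: 13.32*1.602e-19 = 2.134e-18 J
Step 3: T_c = 2.134e-18 / 1.381e-23 = 1.545e+05 K

1.545e+05


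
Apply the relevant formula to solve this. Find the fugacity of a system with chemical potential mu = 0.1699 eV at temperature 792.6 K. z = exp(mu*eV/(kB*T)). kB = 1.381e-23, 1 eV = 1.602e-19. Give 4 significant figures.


Step 1: Convert mu to Joules: 0.1699*1.602e-19 = 2.722e-20 J
Step 2: kB*T = 1.381e-23*792.6 = 1.095e-20 J
Step 3: mu/(kB*T) = 2.487
Step 4: z = exp(2.487) = 12.02

12.02


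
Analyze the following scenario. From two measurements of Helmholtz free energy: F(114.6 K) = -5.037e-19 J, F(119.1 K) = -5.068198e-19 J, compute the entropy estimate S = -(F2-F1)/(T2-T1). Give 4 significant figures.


Step 1: dF = F2 - F1 = -5.068198e-19 - (-5.037e-19) = -3.1198e-21 J
Step 2: dT = T2 - T1 = 119.1 - 114.6 = 4.5 K
Step 3: S = -dF/dT = -(-3.1198e-21)/4.5 = 6.933e-22 J/K

6.933e-22


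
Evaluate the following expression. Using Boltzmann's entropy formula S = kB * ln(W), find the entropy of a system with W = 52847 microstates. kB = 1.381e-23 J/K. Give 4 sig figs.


Step 1: ln(W) = ln(52847) = 10.88
Step 2: S = kB * ln(W) = 1.381e-23 * 10.88
Step 3: S = 1.502e-22 J/K

1.502e-22


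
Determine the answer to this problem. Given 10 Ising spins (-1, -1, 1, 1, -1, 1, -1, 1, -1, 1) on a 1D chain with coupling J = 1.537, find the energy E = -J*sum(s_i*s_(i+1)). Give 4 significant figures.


Step 1: Nearest-neighbor products: 1, -1, 1, -1, -1, -1, -1, -1, -1
Step 2: Sum of products = -5
Step 3: E = -1.537 * -5 = 7.685

7.685


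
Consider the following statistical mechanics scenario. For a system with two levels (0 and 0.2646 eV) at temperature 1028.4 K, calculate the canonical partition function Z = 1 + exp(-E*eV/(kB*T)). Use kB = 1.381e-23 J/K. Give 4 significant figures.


Step 1: Compute beta*E = E*eV/(kB*T) = 0.2646*1.602e-19/(1.381e-23*1028.4) = 2.985
Step 2: exp(-beta*E) = exp(-2.985) = 0.05056
Step 3: Z = 1 + 0.05056 = 1.051

1.051


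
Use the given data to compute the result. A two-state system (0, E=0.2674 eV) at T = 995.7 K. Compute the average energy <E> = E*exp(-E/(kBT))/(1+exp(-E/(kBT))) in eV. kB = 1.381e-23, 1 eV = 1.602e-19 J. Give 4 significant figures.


Step 1: beta*E = 0.2674*1.602e-19/(1.381e-23*995.7) = 3.115
Step 2: exp(-beta*E) = 0.04436
Step 3: <E> = 0.2674*0.04436/(1+0.04436) = 0.01136 eV

0.01136


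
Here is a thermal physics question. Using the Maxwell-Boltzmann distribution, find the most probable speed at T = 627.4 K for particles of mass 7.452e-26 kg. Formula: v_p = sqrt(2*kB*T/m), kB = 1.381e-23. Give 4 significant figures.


Step 1: Numerator = 2*kB*T = 2*1.381e-23*627.4 = 1.733e-20
Step 2: Ratio = 1.733e-20 / 7.452e-26 = 2.325e+05
Step 3: v_p = sqrt(2.325e+05) = 482.2 m/s

482.2


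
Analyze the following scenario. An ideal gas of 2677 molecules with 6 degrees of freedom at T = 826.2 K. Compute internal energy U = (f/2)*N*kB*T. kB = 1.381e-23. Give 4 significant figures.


Step 1: f/2 = 6/2 = 3.0
Step 2: N*kB*T = 2677*1.381e-23*826.2 = 3.054e-17
Step 3: U = 3.0 * 3.054e-17 = 9.163e-17 J

9.163e-17


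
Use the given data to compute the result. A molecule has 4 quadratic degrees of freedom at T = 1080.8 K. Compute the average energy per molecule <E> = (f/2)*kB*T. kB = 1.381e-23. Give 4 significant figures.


Step 1: f/2 = 4/2 = 2
Step 2: kB*T = 1.381e-23 * 1080.8 = 1.493e-20
Step 3: <E> = 2 * 1.493e-20 = 2.985e-20 J

2.985e-20


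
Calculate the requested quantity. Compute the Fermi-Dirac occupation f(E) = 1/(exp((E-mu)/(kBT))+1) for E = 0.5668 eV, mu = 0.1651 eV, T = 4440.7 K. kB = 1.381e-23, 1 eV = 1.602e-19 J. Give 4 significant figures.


Step 1: (E - mu) = 0.5668 - 0.1651 = 0.4017 eV
Step 2: Convert: (E-mu)*eV = 6.435e-20 J
Step 3: x = (E-mu)*eV/(kB*T) = 1.049
Step 4: f = 1/(exp(1.049)+1) = 0.2594

0.2594


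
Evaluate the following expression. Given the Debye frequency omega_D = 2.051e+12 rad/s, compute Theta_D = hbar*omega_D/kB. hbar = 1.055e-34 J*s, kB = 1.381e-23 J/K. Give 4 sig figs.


Step 1: hbar*omega_D = 1.055e-34 * 2.051e+12 = 2.164e-22 J
Step 2: Theta_D = 2.164e-22 / 1.381e-23
Step 3: Theta_D = 15.67 K

15.67


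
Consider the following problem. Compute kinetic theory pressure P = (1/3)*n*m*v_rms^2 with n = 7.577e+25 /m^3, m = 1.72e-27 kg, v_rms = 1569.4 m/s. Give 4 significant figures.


Step 1: v_rms^2 = 1569.4^2 = 2.463e+06
Step 2: n*m = 7.577e+25*1.72e-27 = 0.1303
Step 3: P = (1/3)*0.1303*2.463e+06 = 1.07e+05 Pa

1.07e+05


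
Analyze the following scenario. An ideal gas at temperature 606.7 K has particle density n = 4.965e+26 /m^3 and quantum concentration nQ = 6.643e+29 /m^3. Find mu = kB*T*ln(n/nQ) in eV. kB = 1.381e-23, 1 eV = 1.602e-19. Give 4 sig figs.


Step 1: n/nQ = 4.965e+26/6.643e+29 = 0.0007474
Step 2: ln(n/nQ) = -7.199
Step 3: mu = kB*T*ln(n/nQ) = 8.379e-21*-7.199 = -6.032e-20 J
Step 4: Convert to eV: -6.032e-20/1.602e-19 = -0.3765 eV

-0.3765


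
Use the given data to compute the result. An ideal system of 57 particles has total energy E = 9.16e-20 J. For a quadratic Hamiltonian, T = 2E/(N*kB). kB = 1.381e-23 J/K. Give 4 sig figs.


Step 1: Numerator = 2*E = 2*9.16e-20 = 1.832e-19 J
Step 2: Denominator = N*kB = 57*1.381e-23 = 7.872e-22
Step 3: T = 1.832e-19 / 7.872e-22 = 232.7 K

232.7


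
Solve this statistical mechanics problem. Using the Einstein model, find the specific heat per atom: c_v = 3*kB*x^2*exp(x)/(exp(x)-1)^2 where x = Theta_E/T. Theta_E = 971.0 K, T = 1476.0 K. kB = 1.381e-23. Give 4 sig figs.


Step 1: x = Theta_E/T = 971.0/1476.0 = 0.6579
Step 2: x^2 = 0.4328
Step 3: exp(x) = 1.931
Step 4: c_v = 3*1.381e-23*0.4328*1.931/(1.931-1)^2 = 3.997e-23

3.997e-23


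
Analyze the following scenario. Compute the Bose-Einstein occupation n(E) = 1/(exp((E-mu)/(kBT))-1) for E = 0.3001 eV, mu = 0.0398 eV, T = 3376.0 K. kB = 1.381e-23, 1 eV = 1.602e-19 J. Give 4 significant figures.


Step 1: (E - mu) = 0.2603 eV
Step 2: x = (E-mu)*eV/(kB*T) = 0.2603*1.602e-19/(1.381e-23*3376.0) = 0.8944
Step 3: exp(x) = 2.446
Step 4: n = 1/(exp(x)-1) = 0.6916

0.6916


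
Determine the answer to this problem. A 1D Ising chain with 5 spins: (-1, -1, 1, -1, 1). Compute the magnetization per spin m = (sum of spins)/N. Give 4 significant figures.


Step 1: Count up spins (+1): 2, down spins (-1): 3
Step 2: Total magnetization M = 2 - 3 = -1
Step 3: m = M/N = -1/5 = -0.2

-0.2


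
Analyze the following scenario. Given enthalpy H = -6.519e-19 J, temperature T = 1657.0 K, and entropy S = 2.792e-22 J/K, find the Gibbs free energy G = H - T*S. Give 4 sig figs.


Step 1: T*S = 1657.0 * 2.792e-22 = 4.626e-19 J
Step 2: G = H - T*S = -6.519e-19 - 4.626e-19
Step 3: G = -1.115e-18 J

-1.115e-18


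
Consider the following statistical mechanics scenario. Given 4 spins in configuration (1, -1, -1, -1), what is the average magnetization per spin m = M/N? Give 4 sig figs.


Step 1: Count up spins (+1): 1, down spins (-1): 3
Step 2: Total magnetization M = 1 - 3 = -2
Step 3: m = M/N = -2/4 = -0.5

-0.5


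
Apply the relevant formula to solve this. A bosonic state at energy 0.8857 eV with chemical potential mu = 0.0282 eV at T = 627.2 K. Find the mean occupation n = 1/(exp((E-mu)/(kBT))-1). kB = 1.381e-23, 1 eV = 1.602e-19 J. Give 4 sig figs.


Step 1: (E - mu) = 0.8575 eV
Step 2: x = (E-mu)*eV/(kB*T) = 0.8575*1.602e-19/(1.381e-23*627.2) = 15.86
Step 3: exp(x) = 7.723e+06
Step 4: n = 1/(exp(x)-1) = 1.295e-07

1.295e-07


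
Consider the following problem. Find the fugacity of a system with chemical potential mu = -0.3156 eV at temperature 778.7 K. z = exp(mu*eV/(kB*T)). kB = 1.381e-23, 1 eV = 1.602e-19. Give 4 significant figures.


Step 1: Convert mu to Joules: -0.3156*1.602e-19 = -5.056e-20 J
Step 2: kB*T = 1.381e-23*778.7 = 1.075e-20 J
Step 3: mu/(kB*T) = -4.701
Step 4: z = exp(-4.701) = 0.009082

0.009082


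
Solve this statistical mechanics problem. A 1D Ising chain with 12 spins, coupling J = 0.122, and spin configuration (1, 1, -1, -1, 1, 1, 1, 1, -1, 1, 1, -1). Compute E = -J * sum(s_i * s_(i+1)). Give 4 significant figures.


Step 1: Nearest-neighbor products: 1, -1, 1, -1, 1, 1, 1, -1, -1, 1, -1
Step 2: Sum of products = 1
Step 3: E = -0.122 * 1 = -0.122

-0.122


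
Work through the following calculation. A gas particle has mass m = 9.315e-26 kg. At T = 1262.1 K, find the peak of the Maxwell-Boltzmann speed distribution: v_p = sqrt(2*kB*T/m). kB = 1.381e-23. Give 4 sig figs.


Step 1: Numerator = 2*kB*T = 2*1.381e-23*1262.1 = 3.486e-20
Step 2: Ratio = 3.486e-20 / 9.315e-26 = 3.742e+05
Step 3: v_p = sqrt(3.742e+05) = 611.7 m/s

611.7


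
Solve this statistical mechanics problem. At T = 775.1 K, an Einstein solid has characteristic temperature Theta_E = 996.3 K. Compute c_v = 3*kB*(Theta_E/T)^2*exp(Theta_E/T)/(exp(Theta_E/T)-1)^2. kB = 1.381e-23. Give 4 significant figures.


Step 1: x = Theta_E/T = 996.3/775.1 = 1.285
Step 2: x^2 = 1.652
Step 3: exp(x) = 3.616
Step 4: c_v = 3*1.381e-23*1.652*3.616/(3.616-1)^2 = 3.617e-23

3.617e-23


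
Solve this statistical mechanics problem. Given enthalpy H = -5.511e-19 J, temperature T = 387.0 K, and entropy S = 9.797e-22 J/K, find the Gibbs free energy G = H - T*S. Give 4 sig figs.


Step 1: T*S = 387.0 * 9.797e-22 = 3.791e-19 J
Step 2: G = H - T*S = -5.511e-19 - 3.791e-19
Step 3: G = -9.302e-19 J

-9.302e-19


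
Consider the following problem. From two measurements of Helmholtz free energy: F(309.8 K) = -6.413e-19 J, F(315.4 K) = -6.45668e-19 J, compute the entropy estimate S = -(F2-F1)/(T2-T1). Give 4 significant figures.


Step 1: dF = F2 - F1 = -6.45668e-19 - (-6.413e-19) = -4.368e-21 J
Step 2: dT = T2 - T1 = 315.4 - 309.8 = 5.6 K
Step 3: S = -dF/dT = -(-4.368e-21)/5.6 = 7.8e-22 J/K

7.8e-22


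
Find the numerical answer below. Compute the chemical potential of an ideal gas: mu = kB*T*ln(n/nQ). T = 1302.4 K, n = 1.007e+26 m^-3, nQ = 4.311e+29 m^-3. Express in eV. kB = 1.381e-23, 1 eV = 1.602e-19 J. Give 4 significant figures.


Step 1: n/nQ = 1.007e+26/4.311e+29 = 0.0002336
Step 2: ln(n/nQ) = -8.362
Step 3: mu = kB*T*ln(n/nQ) = 1.799e-20*-8.362 = -1.504e-19 J
Step 4: Convert to eV: -1.504e-19/1.602e-19 = -0.9388 eV

-0.9388


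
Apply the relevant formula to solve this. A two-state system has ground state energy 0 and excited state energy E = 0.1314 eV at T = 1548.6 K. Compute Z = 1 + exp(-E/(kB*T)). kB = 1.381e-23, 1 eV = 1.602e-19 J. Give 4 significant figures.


Step 1: Compute beta*E = E*eV/(kB*T) = 0.1314*1.602e-19/(1.381e-23*1548.6) = 0.9843
Step 2: exp(-beta*E) = exp(-0.9843) = 0.3737
Step 3: Z = 1 + 0.3737 = 1.374

1.374


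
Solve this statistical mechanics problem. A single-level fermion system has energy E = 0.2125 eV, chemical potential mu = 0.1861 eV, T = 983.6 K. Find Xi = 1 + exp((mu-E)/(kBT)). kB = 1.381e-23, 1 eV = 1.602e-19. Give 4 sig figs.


Step 1: (mu - E) = 0.1861 - 0.2125 = -0.0264 eV
Step 2: x = (mu-E)*eV/(kB*T) = -0.0264*1.602e-19/(1.381e-23*983.6) = -0.3114
Step 3: exp(x) = 0.7325
Step 4: Xi = 1 + 0.7325 = 1.732

1.732


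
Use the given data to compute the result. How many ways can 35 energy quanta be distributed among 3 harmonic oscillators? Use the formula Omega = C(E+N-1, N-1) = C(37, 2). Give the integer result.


Step 1: Use binomial coefficient C(37, 2)
Step 2: Numerator = 37! / 35!
Step 3: Denominator = 2!
Step 4: Omega = 666

666


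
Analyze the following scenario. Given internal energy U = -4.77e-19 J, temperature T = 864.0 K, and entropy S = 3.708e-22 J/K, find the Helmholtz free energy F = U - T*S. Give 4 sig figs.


Step 1: T*S = 864.0 * 3.708e-22 = 3.204e-19 J
Step 2: F = U - T*S = -4.77e-19 - 3.204e-19
Step 3: F = -7.974e-19 J

-7.974e-19


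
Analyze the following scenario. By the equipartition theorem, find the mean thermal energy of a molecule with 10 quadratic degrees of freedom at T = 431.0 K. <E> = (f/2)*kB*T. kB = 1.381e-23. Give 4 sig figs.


Step 1: f/2 = 10/2 = 5
Step 2: kB*T = 1.381e-23 * 431.0 = 5.952e-21
Step 3: <E> = 5 * 5.952e-21 = 2.976e-20 J

2.976e-20


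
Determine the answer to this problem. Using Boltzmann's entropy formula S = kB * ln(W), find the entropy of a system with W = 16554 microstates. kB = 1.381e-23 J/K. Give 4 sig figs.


Step 1: ln(W) = ln(16554) = 9.714
Step 2: S = kB * ln(W) = 1.381e-23 * 9.714
Step 3: S = 1.342e-22 J/K

1.342e-22


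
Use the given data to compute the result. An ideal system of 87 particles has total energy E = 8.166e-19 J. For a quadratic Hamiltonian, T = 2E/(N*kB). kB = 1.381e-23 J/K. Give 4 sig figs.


Step 1: Numerator = 2*E = 2*8.166e-19 = 1.633e-18 J
Step 2: Denominator = N*kB = 87*1.381e-23 = 1.201e-21
Step 3: T = 1.633e-18 / 1.201e-21 = 1359 K

1359


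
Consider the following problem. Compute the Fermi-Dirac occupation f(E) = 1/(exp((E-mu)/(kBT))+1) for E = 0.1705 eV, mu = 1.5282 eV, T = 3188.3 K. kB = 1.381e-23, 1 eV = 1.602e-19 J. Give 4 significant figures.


Step 1: (E - mu) = 0.1705 - 1.5282 = -1.358 eV
Step 2: Convert: (E-mu)*eV = -2.175e-19 J
Step 3: x = (E-mu)*eV/(kB*T) = -4.94
Step 4: f = 1/(exp(-4.94)+1) = 0.9929

0.9929


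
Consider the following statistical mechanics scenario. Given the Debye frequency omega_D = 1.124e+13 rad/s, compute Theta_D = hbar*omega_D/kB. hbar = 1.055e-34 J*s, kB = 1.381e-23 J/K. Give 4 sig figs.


Step 1: hbar*omega_D = 1.055e-34 * 1.124e+13 = 1.186e-21 J
Step 2: Theta_D = 1.186e-21 / 1.381e-23
Step 3: Theta_D = 85.87 K

85.87


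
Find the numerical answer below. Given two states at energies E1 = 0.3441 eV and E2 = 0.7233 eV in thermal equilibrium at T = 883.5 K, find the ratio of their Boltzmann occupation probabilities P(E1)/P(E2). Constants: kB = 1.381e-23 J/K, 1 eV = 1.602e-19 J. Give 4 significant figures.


Step 1: Compute energy difference dE = E1 - E2 = 0.3441 - 0.7233 = -0.3792 eV
Step 2: Convert to Joules: dE_J = -0.3792 * 1.602e-19 = -6.075e-20 J
Step 3: Compute exponent = -dE_J / (kB * T) = -(-6.075e-20) / (1.381e-23 * 883.5) = 4.979
Step 4: P(E1)/P(E2) = exp(4.979) = 145.3

145.3


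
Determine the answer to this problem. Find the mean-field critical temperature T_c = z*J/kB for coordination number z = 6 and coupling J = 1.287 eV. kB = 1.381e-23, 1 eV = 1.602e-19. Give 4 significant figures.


Step 1: z*J = 6*1.287 = 7.722 eV
Step 2: Convert to Joules: 7.722*1.602e-19 = 1.237e-18 J
Step 3: T_c = 1.237e-18 / 1.381e-23 = 8.958e+04 K

8.958e+04


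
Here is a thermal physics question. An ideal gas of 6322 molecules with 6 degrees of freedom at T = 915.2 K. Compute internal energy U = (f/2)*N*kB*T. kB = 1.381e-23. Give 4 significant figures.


Step 1: f/2 = 6/2 = 3.0
Step 2: N*kB*T = 6322*1.381e-23*915.2 = 7.99e-17
Step 3: U = 3.0 * 7.99e-17 = 2.397e-16 J

2.397e-16


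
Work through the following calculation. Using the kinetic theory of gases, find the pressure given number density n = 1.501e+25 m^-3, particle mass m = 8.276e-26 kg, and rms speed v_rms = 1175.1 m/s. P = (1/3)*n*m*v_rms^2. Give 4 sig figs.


Step 1: v_rms^2 = 1175.1^2 = 1.381e+06
Step 2: n*m = 1.501e+25*8.276e-26 = 1.242
Step 3: P = (1/3)*1.242*1.381e+06 = 5.718e+05 Pa

5.718e+05


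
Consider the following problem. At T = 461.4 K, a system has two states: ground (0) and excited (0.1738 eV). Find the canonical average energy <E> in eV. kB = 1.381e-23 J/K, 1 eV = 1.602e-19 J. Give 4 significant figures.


Step 1: beta*E = 0.1738*1.602e-19/(1.381e-23*461.4) = 4.37
Step 2: exp(-beta*E) = 0.01266
Step 3: <E> = 0.1738*0.01266/(1+0.01266) = 0.002172 eV

0.002172


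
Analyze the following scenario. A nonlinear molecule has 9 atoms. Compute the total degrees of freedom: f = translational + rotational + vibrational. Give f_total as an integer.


Step 1: Translational DOF = 3
Step 2: Rotational DOF (nonlinear) = 3
Step 3: Vibrational DOF = 3*9 - 6 = 21
Step 4: Total = 3 + 3 + 21 = 27

27


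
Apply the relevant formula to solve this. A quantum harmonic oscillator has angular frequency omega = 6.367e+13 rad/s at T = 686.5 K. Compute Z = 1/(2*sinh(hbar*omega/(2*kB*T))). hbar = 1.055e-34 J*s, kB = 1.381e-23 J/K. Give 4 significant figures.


Step 1: Compute x = hbar*omega/(kB*T) = 1.055e-34*6.367e+13/(1.381e-23*686.5) = 0.7085
Step 2: x/2 = 0.3543
Step 3: sinh(x/2) = 0.3617
Step 4: Z = 1/(2*0.3617) = 1.382

1.382


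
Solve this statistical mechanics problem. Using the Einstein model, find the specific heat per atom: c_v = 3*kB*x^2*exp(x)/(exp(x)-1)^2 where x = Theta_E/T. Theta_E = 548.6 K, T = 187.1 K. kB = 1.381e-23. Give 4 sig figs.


Step 1: x = Theta_E/T = 548.6/187.1 = 2.932
Step 2: x^2 = 8.597
Step 3: exp(x) = 18.77
Step 4: c_v = 3*1.381e-23*8.597*18.77/(18.77-1)^2 = 2.118e-23

2.118e-23


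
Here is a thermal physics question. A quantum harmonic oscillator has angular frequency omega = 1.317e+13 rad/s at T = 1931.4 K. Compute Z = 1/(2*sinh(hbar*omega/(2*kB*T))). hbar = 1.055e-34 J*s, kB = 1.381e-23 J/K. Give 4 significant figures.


Step 1: Compute x = hbar*omega/(kB*T) = 1.055e-34*1.317e+13/(1.381e-23*1931.4) = 0.05209
Step 2: x/2 = 0.02605
Step 3: sinh(x/2) = 0.02605
Step 4: Z = 1/(2*0.02605) = 19.19

19.19


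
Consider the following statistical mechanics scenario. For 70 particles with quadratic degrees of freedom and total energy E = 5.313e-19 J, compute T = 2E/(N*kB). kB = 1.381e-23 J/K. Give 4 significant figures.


Step 1: Numerator = 2*E = 2*5.313e-19 = 1.063e-18 J
Step 2: Denominator = N*kB = 70*1.381e-23 = 9.667e-22
Step 3: T = 1.063e-18 / 9.667e-22 = 1099 K

1099


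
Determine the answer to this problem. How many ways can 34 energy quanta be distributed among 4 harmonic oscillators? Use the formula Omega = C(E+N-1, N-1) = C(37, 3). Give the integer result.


Step 1: Use binomial coefficient C(37, 3)
Step 2: Numerator = 37! / 34!
Step 3: Denominator = 3!
Step 4: Omega = 7770

7770


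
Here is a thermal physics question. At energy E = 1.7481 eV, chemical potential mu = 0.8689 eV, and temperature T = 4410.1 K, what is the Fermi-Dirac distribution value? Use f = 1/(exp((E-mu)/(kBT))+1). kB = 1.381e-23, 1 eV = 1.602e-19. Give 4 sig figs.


Step 1: (E - mu) = 1.7481 - 0.8689 = 0.8792 eV
Step 2: Convert: (E-mu)*eV = 1.408e-19 J
Step 3: x = (E-mu)*eV/(kB*T) = 2.313
Step 4: f = 1/(exp(2.313)+1) = 0.09008

0.09008


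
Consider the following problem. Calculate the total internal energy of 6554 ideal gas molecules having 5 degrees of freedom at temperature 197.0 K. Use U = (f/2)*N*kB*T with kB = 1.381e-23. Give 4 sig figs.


Step 1: f/2 = 5/2 = 2.5
Step 2: N*kB*T = 6554*1.381e-23*197.0 = 1.783e-17
Step 3: U = 2.5 * 1.783e-17 = 4.458e-17 J

4.458e-17


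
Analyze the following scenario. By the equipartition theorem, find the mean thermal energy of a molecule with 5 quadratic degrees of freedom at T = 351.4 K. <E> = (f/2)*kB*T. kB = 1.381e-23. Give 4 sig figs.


Step 1: f/2 = 5/2 = 2.5
Step 2: kB*T = 1.381e-23 * 351.4 = 4.853e-21
Step 3: <E> = 2.5 * 4.853e-21 = 1.213e-20 J

1.213e-20


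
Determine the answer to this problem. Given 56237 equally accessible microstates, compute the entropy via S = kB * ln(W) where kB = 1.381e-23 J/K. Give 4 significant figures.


Step 1: ln(W) = ln(56237) = 10.94
Step 2: S = kB * ln(W) = 1.381e-23 * 10.94
Step 3: S = 1.51e-22 J/K

1.51e-22


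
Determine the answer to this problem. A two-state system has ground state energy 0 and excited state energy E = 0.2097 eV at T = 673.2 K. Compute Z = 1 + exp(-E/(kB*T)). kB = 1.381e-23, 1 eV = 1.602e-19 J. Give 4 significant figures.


Step 1: Compute beta*E = E*eV/(kB*T) = 0.2097*1.602e-19/(1.381e-23*673.2) = 3.613
Step 2: exp(-beta*E) = exp(-3.613) = 0.02696
Step 3: Z = 1 + 0.02696 = 1.027

1.027


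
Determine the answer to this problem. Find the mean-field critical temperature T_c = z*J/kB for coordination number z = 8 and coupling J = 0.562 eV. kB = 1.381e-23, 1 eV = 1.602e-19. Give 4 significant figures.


Step 1: z*J = 8*0.562 = 4.496 eV
Step 2: Convert to Joules: 4.496*1.602e-19 = 7.203e-19 J
Step 3: T_c = 7.203e-19 / 1.381e-23 = 5.215e+04 K

5.215e+04


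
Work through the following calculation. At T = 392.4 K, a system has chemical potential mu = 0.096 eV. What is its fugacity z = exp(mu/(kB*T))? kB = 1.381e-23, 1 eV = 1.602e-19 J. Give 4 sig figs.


Step 1: Convert mu to Joules: 0.096*1.602e-19 = 1.538e-20 J
Step 2: kB*T = 1.381e-23*392.4 = 5.419e-21 J
Step 3: mu/(kB*T) = 2.838
Step 4: z = exp(2.838) = 17.08

17.08


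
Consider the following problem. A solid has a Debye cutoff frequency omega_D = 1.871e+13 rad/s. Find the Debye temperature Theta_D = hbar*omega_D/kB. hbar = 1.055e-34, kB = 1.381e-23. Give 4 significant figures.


Step 1: hbar*omega_D = 1.055e-34 * 1.871e+13 = 1.974e-21 J
Step 2: Theta_D = 1.974e-21 / 1.381e-23
Step 3: Theta_D = 142.9 K

142.9


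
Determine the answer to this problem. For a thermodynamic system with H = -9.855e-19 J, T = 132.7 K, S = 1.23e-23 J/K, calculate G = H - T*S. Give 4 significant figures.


Step 1: T*S = 132.7 * 1.23e-23 = 1.632e-21 J
Step 2: G = H - T*S = -9.855e-19 - 1.632e-21
Step 3: G = -9.871e-19 J

-9.871e-19


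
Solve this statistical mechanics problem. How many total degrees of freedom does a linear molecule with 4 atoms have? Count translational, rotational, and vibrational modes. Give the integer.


Step 1: Translational DOF = 3
Step 2: Rotational DOF (linear) = 2
Step 3: Vibrational DOF = 3*4 - 5 = 7
Step 4: Total = 3 + 2 + 7 = 12

12


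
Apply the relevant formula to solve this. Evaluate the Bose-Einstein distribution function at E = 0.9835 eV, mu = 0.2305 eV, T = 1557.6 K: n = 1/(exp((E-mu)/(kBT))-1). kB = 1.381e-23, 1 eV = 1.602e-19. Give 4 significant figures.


Step 1: (E - mu) = 0.753 eV
Step 2: x = (E-mu)*eV/(kB*T) = 0.753*1.602e-19/(1.381e-23*1557.6) = 5.608
Step 3: exp(x) = 272.6
Step 4: n = 1/(exp(x)-1) = 0.003682

0.003682


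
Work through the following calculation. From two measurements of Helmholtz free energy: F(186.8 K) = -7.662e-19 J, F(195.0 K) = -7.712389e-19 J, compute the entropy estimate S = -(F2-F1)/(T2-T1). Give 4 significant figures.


Step 1: dF = F2 - F1 = -7.712389e-19 - (-7.662e-19) = -5.0389e-21 J
Step 2: dT = T2 - T1 = 195.0 - 186.8 = 8.2 K
Step 3: S = -dF/dT = -(-5.0389e-21)/8.2 = 6.145e-22 J/K

6.145e-22


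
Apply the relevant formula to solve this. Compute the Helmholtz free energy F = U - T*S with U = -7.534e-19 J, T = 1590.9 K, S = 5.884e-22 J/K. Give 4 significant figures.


Step 1: T*S = 1590.9 * 5.884e-22 = 9.361e-19 J
Step 2: F = U - T*S = -7.534e-19 - 9.361e-19
Step 3: F = -1.689e-18 J

-1.689e-18


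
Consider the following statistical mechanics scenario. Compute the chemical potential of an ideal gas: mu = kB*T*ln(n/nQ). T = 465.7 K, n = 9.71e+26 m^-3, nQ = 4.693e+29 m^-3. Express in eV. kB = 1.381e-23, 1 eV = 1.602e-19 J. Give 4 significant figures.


Step 1: n/nQ = 9.71e+26/4.693e+29 = 0.002069
Step 2: ln(n/nQ) = -6.181
Step 3: mu = kB*T*ln(n/nQ) = 6.431e-21*-6.181 = -3.975e-20 J
Step 4: Convert to eV: -3.975e-20/1.602e-19 = -0.2481 eV

-0.2481


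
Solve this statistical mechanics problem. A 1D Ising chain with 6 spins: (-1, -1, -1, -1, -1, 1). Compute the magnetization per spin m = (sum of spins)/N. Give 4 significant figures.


Step 1: Count up spins (+1): 1, down spins (-1): 5
Step 2: Total magnetization M = 1 - 5 = -4
Step 3: m = M/N = -4/6 = -0.6667

-0.6667


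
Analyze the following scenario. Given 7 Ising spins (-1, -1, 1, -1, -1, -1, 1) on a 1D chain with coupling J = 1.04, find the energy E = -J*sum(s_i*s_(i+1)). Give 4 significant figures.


Step 1: Nearest-neighbor products: 1, -1, -1, 1, 1, -1
Step 2: Sum of products = 0
Step 3: E = -1.04 * 0 = 0

0


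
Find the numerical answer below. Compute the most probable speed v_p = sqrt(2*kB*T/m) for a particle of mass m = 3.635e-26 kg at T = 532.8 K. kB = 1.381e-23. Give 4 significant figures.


Step 1: Numerator = 2*kB*T = 2*1.381e-23*532.8 = 1.472e-20
Step 2: Ratio = 1.472e-20 / 3.635e-26 = 4.048e+05
Step 3: v_p = sqrt(4.048e+05) = 636.3 m/s

636.3


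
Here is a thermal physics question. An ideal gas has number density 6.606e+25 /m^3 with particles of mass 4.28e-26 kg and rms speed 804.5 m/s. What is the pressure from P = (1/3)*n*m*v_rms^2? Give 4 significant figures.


Step 1: v_rms^2 = 804.5^2 = 6.472e+05
Step 2: n*m = 6.606e+25*4.28e-26 = 2.827
Step 3: P = (1/3)*2.827*6.472e+05 = 6.1e+05 Pa

6.1e+05


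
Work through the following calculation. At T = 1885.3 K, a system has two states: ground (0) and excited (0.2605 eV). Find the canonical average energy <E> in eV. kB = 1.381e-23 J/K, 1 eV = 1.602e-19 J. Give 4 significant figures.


Step 1: beta*E = 0.2605*1.602e-19/(1.381e-23*1885.3) = 1.603
Step 2: exp(-beta*E) = 0.2013
Step 3: <E> = 0.2605*0.2013/(1+0.2013) = 0.04366 eV

0.04366


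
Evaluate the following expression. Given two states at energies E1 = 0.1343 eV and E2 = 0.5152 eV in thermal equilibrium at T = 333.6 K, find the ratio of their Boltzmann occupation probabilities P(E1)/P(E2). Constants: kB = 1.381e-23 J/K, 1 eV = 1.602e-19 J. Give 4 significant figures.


Step 1: Compute energy difference dE = E1 - E2 = 0.1343 - 0.5152 = -0.3809 eV
Step 2: Convert to Joules: dE_J = -0.3809 * 1.602e-19 = -6.102e-20 J
Step 3: Compute exponent = -dE_J / (kB * T) = -(-6.102e-20) / (1.381e-23 * 333.6) = 13.25
Step 4: P(E1)/P(E2) = exp(13.25) = 5.653e+05

5.653e+05
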